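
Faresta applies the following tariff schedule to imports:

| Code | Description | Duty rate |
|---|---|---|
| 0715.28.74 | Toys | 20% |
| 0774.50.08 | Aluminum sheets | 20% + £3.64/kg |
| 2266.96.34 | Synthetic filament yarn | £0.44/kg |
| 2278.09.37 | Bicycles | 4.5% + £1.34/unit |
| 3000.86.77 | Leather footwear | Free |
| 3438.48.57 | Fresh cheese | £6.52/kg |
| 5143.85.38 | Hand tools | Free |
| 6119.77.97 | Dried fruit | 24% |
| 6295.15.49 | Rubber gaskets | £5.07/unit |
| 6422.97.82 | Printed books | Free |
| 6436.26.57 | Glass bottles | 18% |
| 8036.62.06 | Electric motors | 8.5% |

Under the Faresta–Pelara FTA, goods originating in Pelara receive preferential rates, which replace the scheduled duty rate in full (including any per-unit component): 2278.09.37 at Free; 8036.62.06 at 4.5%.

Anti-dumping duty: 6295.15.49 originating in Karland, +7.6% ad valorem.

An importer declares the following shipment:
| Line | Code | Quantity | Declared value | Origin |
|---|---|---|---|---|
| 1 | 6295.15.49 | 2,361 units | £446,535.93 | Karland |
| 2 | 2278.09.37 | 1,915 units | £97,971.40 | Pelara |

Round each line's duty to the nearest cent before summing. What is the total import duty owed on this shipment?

Line 1 (6295.15.49, Karland, 2,361 units, £446,535.93):
Base rate for 6295.15.49 is £5.07/unit.
Additional duty on 6295.15.49 from Karland: +7.6% ad valorem. Applied ad valorem rate = 7.6%.
Duty = £446,535.93 × 7.6% + 2,361 × £5.07 = £45,907.00.
Line 2 (2278.09.37, Pelara, 1,915 units, £97,971.40):
Base rate for 2278.09.37 is 4.5% + £1.34/unit.
Origin Pelara qualifies under the Faresta–Pelara agreement and 2278.09.37 is covered: preferential rate Free applies instead.
Duty = £97,971.40 × 0% = £0.00.
Total = £45,907.00 + £0.00 = £45,907.00.

£45,907.00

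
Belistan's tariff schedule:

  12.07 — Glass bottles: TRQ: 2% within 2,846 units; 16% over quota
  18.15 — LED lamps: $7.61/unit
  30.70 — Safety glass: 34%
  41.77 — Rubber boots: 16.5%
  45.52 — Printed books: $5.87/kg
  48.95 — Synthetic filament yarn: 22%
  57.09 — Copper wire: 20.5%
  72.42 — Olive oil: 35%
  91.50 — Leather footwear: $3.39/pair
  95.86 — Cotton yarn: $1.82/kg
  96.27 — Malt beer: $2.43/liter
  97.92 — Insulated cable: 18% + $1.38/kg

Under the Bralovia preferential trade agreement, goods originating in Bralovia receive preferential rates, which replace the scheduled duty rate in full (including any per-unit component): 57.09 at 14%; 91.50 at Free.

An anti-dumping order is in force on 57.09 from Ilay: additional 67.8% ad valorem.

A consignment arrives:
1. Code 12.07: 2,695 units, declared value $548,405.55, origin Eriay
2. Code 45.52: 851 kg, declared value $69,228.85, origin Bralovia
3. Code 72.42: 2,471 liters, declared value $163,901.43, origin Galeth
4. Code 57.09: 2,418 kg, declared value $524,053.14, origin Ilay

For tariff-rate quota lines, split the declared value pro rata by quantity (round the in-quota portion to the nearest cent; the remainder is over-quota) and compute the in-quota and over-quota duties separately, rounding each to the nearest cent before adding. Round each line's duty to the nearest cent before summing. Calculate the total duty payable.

Line 1 (12.07, Eriay, 2,695 units, $548,405.55):
Code 12.07 is under a tariff-rate quota (threshold 2,846 units). Quantity 2,695 units is within the quota, so the in-quota rate 2% applies to the full value.
Duty = $548,405.55 × 2% = $10,968.11.
Line 2 (45.52, Bralovia, 851 kg, $69,228.85):
Base rate for 45.52 is $5.87/kg.
Origin Bralovia is the FTA partner but 45.52 is not on the preference list; base rate stands.
Duty = 851 × $5.87 = $4,995.37.
Line 3 (72.42, Galeth, 2,471 liters, $163,901.43):
Base rate for 72.42 is 35%.
Duty = $163,901.43 × 35% = $57,365.50.
Line 4 (57.09, Ilay, 2,418 kg, $524,053.14):
Base rate for 57.09 is 20.5%.
57.09 has an FTA preferential rate, but origin Ilay is not Bralovia; base rate stands.
Additional duty on 57.09 from Ilay: +67.8%. Applied ad valorem rate: 20.5% + 67.8% = 88.3%.
Duty = $524,053.14 × 88.3% = $462,738.92.
Total = $10,968.11 + $4,995.37 + $57,365.50 + $462,738.92 = $536,067.90.

$536,067.90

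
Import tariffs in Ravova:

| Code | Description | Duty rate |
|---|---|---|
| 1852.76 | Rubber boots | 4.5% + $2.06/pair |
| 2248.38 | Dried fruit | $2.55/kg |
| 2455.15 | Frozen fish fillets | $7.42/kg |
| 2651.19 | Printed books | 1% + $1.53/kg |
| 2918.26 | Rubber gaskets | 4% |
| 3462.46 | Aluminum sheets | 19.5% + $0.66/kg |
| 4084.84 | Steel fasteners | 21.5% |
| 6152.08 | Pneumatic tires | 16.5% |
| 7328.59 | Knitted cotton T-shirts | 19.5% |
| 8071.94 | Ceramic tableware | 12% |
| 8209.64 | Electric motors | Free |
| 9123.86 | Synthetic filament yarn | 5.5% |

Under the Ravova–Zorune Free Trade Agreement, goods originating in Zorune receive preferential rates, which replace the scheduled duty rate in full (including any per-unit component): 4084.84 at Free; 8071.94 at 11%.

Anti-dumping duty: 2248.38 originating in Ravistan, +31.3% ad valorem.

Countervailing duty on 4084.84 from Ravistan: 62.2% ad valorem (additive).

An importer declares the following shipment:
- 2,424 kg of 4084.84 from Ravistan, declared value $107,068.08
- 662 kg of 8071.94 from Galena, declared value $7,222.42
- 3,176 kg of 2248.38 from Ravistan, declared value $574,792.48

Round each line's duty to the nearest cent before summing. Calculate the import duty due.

$278,491.52

Line 1 (4084.84, Ravistan, 2,424 kg, $107,068.08):
Base rate for 4084.84 is 21.5%.
4084.84 has an FTA preferential rate, but origin Ravistan is not Zorune; base rate stands.
Additional duty on 4084.84 from Ravistan: +62.2%. Applied ad valorem rate: 21.5% + 62.2% = 83.7%.
Duty = $107,068.08 × 83.7% = $89,615.98.
Line 2 (8071.94, Galena, 662 kg, $7,222.42):
Base rate for 8071.94 is 12%.
8071.94 has an FTA preferential rate, but origin Galena is not Zorune; base rate stands.
Duty = $7,222.42 × 12% = $866.69.
Line 3 (2248.38, Ravistan, 3,176 kg, $574,792.48):
Base rate for 2248.38 is $2.55/kg.
Additional duty on 2248.38 from Ravistan: +31.3% ad valorem. Applied ad valorem rate = 31.3%.
Duty = $574,792.48 × 31.3% + 3,176 × $2.55 = $188,008.85.
Total = $89,615.98 + $866.69 + $188,008.85 = $278,491.52.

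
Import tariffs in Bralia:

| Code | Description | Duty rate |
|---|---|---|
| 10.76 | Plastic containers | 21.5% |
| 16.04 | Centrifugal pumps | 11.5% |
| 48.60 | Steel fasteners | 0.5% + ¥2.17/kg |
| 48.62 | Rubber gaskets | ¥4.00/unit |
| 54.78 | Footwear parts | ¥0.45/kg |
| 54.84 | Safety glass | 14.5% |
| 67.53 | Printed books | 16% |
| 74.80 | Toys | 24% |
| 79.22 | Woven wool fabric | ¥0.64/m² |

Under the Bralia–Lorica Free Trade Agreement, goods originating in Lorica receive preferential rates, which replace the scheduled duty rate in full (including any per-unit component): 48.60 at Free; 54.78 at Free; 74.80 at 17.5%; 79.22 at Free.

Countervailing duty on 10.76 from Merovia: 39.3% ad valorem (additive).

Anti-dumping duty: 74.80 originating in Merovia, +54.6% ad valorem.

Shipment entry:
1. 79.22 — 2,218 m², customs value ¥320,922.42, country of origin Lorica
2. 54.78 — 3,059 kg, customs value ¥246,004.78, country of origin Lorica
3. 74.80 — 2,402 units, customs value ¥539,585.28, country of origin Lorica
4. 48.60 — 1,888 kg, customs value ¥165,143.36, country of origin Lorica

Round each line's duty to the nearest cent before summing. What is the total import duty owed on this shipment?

Line 1 (79.22, Lorica, 2,218 m², ¥320,922.42):
Base rate for 79.22 is ¥0.64/m².
Origin Lorica qualifies under the Bralia–Lorica agreement and 79.22 is covered: preferential rate Free applies instead.
Duty = ¥320,922.42 × 0% = ¥0.00.
Line 2 (54.78, Lorica, 3,059 kg, ¥246,004.78):
Base rate for 54.78 is ¥0.45/kg.
Origin Lorica qualifies under the Bralia–Lorica agreement and 54.78 is covered: preferential rate Free applies instead.
Duty = ¥246,004.78 × 0% = ¥0.00.
Line 3 (74.80, Lorica, 2,402 units, ¥539,585.28):
Base rate for 74.80 is 24%.
Origin Lorica qualifies under the Bralia–Lorica agreement and 74.80 is covered: preferential rate 17.5% applies instead.
The additional-duty order on 74.80 targets Merovia, not Lorica; it does not apply.
Duty = ¥539,585.28 × 17.5% = ¥94,427.42.
Line 4 (48.60, Lorica, 1,888 kg, ¥165,143.36):
Base rate for 48.60 is 0.5% + ¥2.17/kg.
Origin Lorica qualifies under the Bralia–Lorica agreement and 48.60 is covered: preferential rate Free applies instead.
Duty = ¥165,143.36 × 0% = ¥0.00.
Total = ¥0.00 + ¥0.00 + ¥94,427.42 + ¥0.00 = ¥94,427.42.

¥94,427.42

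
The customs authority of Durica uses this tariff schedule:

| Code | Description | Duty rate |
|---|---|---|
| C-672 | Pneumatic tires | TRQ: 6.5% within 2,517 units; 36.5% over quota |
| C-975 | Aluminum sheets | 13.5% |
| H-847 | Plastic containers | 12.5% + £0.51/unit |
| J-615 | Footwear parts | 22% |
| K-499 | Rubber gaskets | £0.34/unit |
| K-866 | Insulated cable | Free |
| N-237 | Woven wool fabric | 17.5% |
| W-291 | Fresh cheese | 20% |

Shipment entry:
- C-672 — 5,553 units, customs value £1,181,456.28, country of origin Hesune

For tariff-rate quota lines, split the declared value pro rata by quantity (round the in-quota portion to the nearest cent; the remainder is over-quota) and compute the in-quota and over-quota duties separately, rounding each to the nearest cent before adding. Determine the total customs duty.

£270,576.47

Line 1 (C-672, Hesune, 5,553 units, £1,181,456.28):
Code C-672 is under a tariff-rate quota (threshold 2,517 units). In-quota: 2,517 units at 6.5%; over-quota: 3,036 units at 36.5%.
Pro-rata value split: in-quota = £1,181,456.28 × 2,517/5,553 = £535,516.92; over-quota = £1,181,456.28 − £535,516.92 = £645,939.36.
In-quota duty = £535,516.92 × 6.5% = £34,808.60. Over-quota duty = £645,939.36 × 36.5% = £235,767.87.
Line duty = £34,808.60 + £235,767.87 = £270,576.47.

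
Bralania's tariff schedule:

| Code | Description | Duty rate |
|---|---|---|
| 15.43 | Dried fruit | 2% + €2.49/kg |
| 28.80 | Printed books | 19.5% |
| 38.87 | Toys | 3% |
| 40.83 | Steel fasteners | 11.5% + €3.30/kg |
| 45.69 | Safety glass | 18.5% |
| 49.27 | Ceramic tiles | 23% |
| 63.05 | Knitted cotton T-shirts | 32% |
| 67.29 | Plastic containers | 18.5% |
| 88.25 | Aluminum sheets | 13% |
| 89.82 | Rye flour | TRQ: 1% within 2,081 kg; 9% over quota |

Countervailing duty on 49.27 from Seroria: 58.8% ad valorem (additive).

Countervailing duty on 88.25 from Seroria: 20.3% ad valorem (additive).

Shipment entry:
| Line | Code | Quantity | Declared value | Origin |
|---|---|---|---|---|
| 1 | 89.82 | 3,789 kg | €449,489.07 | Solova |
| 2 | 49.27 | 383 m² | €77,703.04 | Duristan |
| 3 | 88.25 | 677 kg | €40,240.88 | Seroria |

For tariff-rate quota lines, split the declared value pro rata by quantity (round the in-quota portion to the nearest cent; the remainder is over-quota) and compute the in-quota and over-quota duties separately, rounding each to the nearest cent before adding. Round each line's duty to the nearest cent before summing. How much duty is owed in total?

Line 1 (89.82, Solova, 3,789 kg, €449,489.07):
Code 89.82 is under a tariff-rate quota (threshold 2,081 kg). In-quota: 2,081 kg at 1%; over-quota: 1,708 kg at 9%.
Pro-rata value split: in-quota = €449,489.07 × 2,081/3,789 = €246,869.03; over-quota = €449,489.07 − €246,869.03 = €202,620.04.
In-quota duty = €246,869.03 × 1% = €2,468.69. Over-quota duty = €202,620.04 × 9% = €18,235.80.
Line duty = €2,468.69 + €18,235.80 = €20,704.49.
Line 2 (49.27, Duristan, 383 m², €77,703.04):
Base rate for 49.27 is 23%.
The additional-duty order on 49.27 targets Seroria, not Duristan; it does not apply.
Duty = €77,703.04 × 23% = €17,871.70.
Line 3 (88.25, Seroria, 677 kg, €40,240.88):
Base rate for 88.25 is 13%.
Additional duty on 88.25 from Seroria: +20.3%. Applied ad valorem rate: 13% + 20.3% = 33.3%.
Duty = €40,240.88 × 33.3% = €13,400.21.
Total = €20,704.49 + €17,871.70 + €13,400.21 = €51,976.40.

€51,976.40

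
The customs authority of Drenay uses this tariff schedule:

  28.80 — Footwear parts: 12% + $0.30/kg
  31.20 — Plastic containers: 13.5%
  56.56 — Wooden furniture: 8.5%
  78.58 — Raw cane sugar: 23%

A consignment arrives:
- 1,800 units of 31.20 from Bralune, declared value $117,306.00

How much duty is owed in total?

Line 1 (31.20, Bralune, 1,800 units, $117,306.00):
Base rate for 31.20 is 13.5%.
Duty = $117,306.00 × 13.5% = $15,836.31.

$15,836.31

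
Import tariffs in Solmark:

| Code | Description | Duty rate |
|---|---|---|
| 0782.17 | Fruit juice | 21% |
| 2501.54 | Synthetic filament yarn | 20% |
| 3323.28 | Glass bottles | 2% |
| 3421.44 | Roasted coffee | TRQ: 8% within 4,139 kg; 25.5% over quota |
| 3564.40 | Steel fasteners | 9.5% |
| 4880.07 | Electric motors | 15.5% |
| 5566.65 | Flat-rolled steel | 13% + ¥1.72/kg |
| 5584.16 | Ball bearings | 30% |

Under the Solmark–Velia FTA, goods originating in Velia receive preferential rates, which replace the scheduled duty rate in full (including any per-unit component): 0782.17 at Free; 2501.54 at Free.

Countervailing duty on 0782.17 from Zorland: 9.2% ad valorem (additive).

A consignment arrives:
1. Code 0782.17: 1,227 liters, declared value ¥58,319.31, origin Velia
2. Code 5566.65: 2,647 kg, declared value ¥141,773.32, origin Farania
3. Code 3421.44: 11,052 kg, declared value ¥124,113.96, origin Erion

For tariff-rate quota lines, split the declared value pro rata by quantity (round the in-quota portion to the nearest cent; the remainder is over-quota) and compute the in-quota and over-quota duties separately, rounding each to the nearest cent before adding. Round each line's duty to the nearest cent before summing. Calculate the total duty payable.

Line 1 (0782.17, Velia, 1,227 liters, ¥58,319.31):
Base rate for 0782.17 is 21%.
Origin Velia qualifies under the Solmark–Velia agreement and 0782.17 is covered: preferential rate Free applies instead.
The additional-duty order on 0782.17 targets Zorland, not Velia; it does not apply.
Duty = ¥58,319.31 × 0% = ¥0.00.
Line 2 (5566.65, Farania, 2,647 kg, ¥141,773.32):
Base rate for 5566.65 is 13% + ¥1.72/kg.
Duty = ¥141,773.32 × 13% + 2,647 × ¥1.72 = ¥22,983.37.
Line 3 (3421.44, Erion, 11,052 kg, ¥124,113.96):
Code 3421.44 is under a tariff-rate quota (threshold 4,139 kg). In-quota: 4,139 kg at 8%; over-quota: 6,913 kg at 25.5%.
Pro-rata value split: in-quota = ¥124,113.96 × 4,139/11,052 = ¥46,480.97; over-quota = ¥124,113.96 − ¥46,480.97 = ¥77,632.99.
In-quota duty = ¥46,480.97 × 8% = ¥3,718.48. Over-quota duty = ¥77,632.99 × 25.5% = ¥19,796.41.
Line duty = ¥3,718.48 + ¥19,796.41 = ¥23,514.89.
Total = ¥0.00 + ¥22,983.37 + ¥23,514.89 = ¥46,498.26.

¥46,498.26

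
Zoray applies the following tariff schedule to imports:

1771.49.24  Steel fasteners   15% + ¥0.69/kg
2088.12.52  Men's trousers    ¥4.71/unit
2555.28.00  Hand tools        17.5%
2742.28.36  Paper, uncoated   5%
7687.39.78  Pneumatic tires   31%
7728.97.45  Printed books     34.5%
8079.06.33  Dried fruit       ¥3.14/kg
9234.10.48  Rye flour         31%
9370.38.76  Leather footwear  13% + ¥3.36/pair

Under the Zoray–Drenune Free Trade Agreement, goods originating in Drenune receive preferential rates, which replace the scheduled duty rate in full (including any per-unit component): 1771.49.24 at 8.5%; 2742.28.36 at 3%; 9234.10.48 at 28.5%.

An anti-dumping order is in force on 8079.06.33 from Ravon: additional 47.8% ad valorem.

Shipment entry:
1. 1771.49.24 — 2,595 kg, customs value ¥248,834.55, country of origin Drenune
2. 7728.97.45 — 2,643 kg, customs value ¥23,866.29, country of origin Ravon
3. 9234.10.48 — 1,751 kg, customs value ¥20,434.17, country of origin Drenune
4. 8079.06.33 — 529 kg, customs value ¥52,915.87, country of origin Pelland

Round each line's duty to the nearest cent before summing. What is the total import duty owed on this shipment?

Line 1 (1771.49.24, Drenune, 2,595 kg, ¥248,834.55):
Base rate for 1771.49.24 is 15% + ¥0.69/kg.
Origin Drenune qualifies under the Zoray–Drenune agreement and 1771.49.24 is covered: preferential rate 8.5% applies instead.
Duty = ¥248,834.55 × 8.5% = ¥21,150.94.
Line 2 (7728.97.45, Ravon, 2,643 kg, ¥23,866.29):
Base rate for 7728.97.45 is 34.5%.
Duty = ¥23,866.29 × 34.5% = ¥8,233.87.
Line 3 (9234.10.48, Drenune, 1,751 kg, ¥20,434.17):
Base rate for 9234.10.48 is 31%.
Origin Drenune qualifies under the Zoray–Drenune agreement and 9234.10.48 is covered: preferential rate 28.5% applies instead.
Duty = ¥20,434.17 × 28.5% = ¥5,823.74.
Line 4 (8079.06.33, Pelland, 529 kg, ¥52,915.87):
Base rate for 8079.06.33 is ¥3.14/kg.
The additional-duty order on 8079.06.33 targets Ravon, not Pelland; it does not apply.
Duty = 529 × ¥3.14 = ¥1,661.06.
Total = ¥21,150.94 + ¥8,233.87 + ¥5,823.74 + ¥1,661.06 = ¥36,869.61.

¥36,869.61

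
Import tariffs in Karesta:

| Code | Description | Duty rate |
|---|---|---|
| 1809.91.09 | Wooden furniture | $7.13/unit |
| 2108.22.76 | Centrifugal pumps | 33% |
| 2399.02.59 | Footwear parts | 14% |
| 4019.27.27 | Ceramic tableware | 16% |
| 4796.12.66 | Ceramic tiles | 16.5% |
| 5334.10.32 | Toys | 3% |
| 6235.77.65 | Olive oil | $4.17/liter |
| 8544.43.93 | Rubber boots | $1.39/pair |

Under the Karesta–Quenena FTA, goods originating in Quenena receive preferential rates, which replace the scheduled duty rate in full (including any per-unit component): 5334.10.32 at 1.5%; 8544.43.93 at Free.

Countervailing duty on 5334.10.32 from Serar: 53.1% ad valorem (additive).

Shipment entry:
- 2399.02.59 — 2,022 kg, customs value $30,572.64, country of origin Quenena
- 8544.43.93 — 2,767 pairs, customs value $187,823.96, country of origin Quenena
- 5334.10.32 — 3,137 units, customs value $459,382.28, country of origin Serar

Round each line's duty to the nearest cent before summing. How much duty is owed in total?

$261,993.63

Line 1 (2399.02.59, Quenena, 2,022 kg, $30,572.64):
Base rate for 2399.02.59 is 14%.
Origin Quenena is the FTA partner but 2399.02.59 is not on the preference list; base rate stands.
Duty = $30,572.64 × 14% = $4,280.17.
Line 2 (8544.43.93, Quenena, 2,767 pairs, $187,823.96):
Base rate for 8544.43.93 is $1.39/pair.
Origin Quenena qualifies under the Karesta–Quenena agreement and 8544.43.93 is covered: preferential rate Free applies instead.
Duty = $187,823.96 × 0% = $0.00.
Line 3 (5334.10.32, Serar, 3,137 units, $459,382.28):
Base rate for 5334.10.32 is 3%.
5334.10.32 has an FTA preferential rate, but origin Serar is not Quenena; base rate stands.
Additional duty on 5334.10.32 from Serar: +53.1%. Applied ad valorem rate: 3% + 53.1% = 56.1%.
Duty = $459,382.28 × 56.1% = $257,713.46.
Total = $4,280.17 + $0.00 + $257,713.46 = $261,993.63.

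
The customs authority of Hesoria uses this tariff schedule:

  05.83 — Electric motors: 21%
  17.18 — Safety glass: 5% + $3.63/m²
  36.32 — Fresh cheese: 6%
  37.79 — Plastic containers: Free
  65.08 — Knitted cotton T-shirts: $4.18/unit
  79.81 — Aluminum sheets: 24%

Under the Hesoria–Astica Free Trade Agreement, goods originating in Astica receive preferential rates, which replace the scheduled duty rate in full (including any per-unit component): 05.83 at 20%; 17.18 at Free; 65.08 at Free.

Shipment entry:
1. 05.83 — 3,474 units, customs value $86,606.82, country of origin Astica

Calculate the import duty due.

$17,321.36

Line 1 (05.83, Astica, 3,474 units, $86,606.82):
Base rate for 05.83 is 21%.
Origin Astica qualifies under the Hesoria–Astica agreement and 05.83 is covered: preferential rate 20% applies instead.
Duty = $86,606.82 × 20% = $17,321.36.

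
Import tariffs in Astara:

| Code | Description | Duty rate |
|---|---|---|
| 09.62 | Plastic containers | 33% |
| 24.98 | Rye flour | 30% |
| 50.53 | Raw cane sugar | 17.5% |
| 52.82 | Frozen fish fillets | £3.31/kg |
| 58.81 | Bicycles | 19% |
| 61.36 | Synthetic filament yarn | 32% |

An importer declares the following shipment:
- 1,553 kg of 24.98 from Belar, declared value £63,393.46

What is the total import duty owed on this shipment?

£19,018.04

Line 1 (24.98, Belar, 1,553 kg, £63,393.46):
Base rate for 24.98 is 30%.
Duty = £63,393.46 × 30% = £19,018.04.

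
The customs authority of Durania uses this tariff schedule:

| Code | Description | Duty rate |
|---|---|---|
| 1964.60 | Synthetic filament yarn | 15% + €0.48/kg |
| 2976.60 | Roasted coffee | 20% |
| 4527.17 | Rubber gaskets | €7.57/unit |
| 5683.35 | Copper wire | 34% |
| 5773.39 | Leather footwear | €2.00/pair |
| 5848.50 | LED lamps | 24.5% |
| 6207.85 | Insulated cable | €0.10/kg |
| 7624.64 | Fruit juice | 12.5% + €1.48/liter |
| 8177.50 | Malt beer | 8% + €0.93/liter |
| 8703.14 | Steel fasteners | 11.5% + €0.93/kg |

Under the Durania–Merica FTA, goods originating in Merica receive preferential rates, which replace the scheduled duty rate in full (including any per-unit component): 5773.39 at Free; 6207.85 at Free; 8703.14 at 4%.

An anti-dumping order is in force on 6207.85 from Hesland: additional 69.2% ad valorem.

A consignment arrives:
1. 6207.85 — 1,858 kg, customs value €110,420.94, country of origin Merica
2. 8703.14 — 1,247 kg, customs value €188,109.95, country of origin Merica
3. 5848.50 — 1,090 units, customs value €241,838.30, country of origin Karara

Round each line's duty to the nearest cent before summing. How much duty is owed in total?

Line 1 (6207.85, Merica, 1,858 kg, €110,420.94):
Base rate for 6207.85 is €0.10/kg.
Origin Merica qualifies under the Durania–Merica agreement and 6207.85 is covered: preferential rate Free applies instead.
The additional-duty order on 6207.85 targets Hesland, not Merica; it does not apply.
Duty = €110,420.94 × 0% = €0.00.
Line 2 (8703.14, Merica, 1,247 kg, €188,109.95):
Base rate for 8703.14 is 11.5% + €0.93/kg.
Origin Merica qualifies under the Durania–Merica agreement and 8703.14 is covered: preferential rate 4% applies instead.
Duty = €188,109.95 × 4% = €7,524.40.
Line 3 (5848.50, Karara, 1,090 units, €241,838.30):
Base rate for 5848.50 is 24.5%.
Duty = €241,838.30 × 24.5% = €59,250.38.
Total = €0.00 + €7,524.40 + €59,250.38 = €66,774.78.

€66,774.78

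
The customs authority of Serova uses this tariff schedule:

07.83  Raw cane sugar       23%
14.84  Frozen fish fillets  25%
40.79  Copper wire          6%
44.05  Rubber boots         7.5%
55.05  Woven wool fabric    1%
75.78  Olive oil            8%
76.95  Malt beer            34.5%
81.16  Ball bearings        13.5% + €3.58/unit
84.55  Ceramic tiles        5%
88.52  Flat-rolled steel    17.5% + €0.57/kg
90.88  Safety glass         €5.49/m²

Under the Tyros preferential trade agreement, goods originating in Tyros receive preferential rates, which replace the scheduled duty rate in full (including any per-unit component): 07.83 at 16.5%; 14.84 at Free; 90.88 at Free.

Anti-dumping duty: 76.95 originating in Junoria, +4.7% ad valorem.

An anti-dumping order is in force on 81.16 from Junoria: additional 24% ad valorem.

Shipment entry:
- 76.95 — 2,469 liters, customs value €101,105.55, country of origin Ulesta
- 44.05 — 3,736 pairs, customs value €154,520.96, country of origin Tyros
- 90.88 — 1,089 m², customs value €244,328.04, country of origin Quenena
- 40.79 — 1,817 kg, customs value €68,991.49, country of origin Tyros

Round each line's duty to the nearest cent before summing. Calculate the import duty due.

€56,588.58

Line 1 (76.95, Ulesta, 2,469 liters, €101,105.55):
Base rate for 76.95 is 34.5%.
The additional-duty order on 76.95 targets Junoria, not Ulesta; it does not apply.
Duty = €101,105.55 × 34.5% = €34,881.41.
Line 2 (44.05, Tyros, 3,736 pairs, €154,520.96):
Base rate for 44.05 is 7.5%.
Origin Tyros is the FTA partner but 44.05 is not on the preference list; base rate stands.
Duty = €154,520.96 × 7.5% = €11,589.07.
Line 3 (90.88, Quenena, 1,089 m², €244,328.04):
Base rate for 90.88 is €5.49/m².
90.88 has an FTA preferential rate, but origin Quenena is not Tyros; base rate stands.
Duty = 1,089 × €5.49 = €5,978.61.
Line 4 (40.79, Tyros, 1,817 kg, €68,991.49):
Base rate for 40.79 is 6%.
Origin Tyros is the FTA partner but 40.79 is not on the preference list; base rate stands.
Duty = €68,991.49 × 6% = €4,139.49.
Total = €34,881.41 + €11,589.07 + €5,978.61 + €4,139.49 = €56,588.58.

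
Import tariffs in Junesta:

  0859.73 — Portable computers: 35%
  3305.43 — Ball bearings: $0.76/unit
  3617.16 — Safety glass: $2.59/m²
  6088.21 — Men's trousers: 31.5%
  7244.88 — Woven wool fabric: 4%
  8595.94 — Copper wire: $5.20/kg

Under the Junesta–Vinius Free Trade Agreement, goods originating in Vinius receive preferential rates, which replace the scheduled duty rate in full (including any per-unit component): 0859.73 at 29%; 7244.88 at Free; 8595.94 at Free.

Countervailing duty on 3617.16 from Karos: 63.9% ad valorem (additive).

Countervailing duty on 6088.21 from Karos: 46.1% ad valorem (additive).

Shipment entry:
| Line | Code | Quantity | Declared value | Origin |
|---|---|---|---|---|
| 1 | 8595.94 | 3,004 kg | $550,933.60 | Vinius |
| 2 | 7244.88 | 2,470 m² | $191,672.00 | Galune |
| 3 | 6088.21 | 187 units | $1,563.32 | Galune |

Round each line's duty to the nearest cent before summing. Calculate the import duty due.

Line 1 (8595.94, Vinius, 3,004 kg, $550,933.60):
Base rate for 8595.94 is $5.20/kg.
Origin Vinius qualifies under the Junesta–Vinius agreement and 8595.94 is covered: preferential rate Free applies instead.
Duty = $550,933.60 × 0% = $0.00.
Line 2 (7244.88, Galune, 2,470 m², $191,672.00):
Base rate for 7244.88 is 4%.
7244.88 has an FTA preferential rate, but origin Galune is not Vinius; base rate stands.
Duty = $191,672.00 × 4% = $7,666.88.
Line 3 (6088.21, Galune, 187 units, $1,563.32):
Base rate for 6088.21 is 31.5%.
The additional-duty order on 6088.21 targets Karos, not Galune; it does not apply.
Duty = $1,563.32 × 31.5% = $492.45.
Total = $0.00 + $7,666.88 + $492.45 = $8,159.33.

$8,159.33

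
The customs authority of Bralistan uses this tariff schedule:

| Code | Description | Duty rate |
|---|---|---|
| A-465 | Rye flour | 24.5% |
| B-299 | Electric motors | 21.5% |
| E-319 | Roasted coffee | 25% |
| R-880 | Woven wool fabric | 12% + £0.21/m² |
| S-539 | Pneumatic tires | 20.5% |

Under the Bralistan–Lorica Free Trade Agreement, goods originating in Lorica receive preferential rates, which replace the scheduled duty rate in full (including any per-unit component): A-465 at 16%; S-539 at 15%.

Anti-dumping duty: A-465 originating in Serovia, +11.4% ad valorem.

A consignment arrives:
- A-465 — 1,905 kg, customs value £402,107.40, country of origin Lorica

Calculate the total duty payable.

Line 1 (A-465, Lorica, 1,905 kg, £402,107.40):
Base rate for A-465 is 24.5%.
Origin Lorica qualifies under the Bralistan–Lorica agreement and A-465 is covered: preferential rate 16% applies instead.
The additional-duty order on A-465 targets Serovia, not Lorica; it does not apply.
Duty = £402,107.40 × 16% = £64,337.18.

£64,337.18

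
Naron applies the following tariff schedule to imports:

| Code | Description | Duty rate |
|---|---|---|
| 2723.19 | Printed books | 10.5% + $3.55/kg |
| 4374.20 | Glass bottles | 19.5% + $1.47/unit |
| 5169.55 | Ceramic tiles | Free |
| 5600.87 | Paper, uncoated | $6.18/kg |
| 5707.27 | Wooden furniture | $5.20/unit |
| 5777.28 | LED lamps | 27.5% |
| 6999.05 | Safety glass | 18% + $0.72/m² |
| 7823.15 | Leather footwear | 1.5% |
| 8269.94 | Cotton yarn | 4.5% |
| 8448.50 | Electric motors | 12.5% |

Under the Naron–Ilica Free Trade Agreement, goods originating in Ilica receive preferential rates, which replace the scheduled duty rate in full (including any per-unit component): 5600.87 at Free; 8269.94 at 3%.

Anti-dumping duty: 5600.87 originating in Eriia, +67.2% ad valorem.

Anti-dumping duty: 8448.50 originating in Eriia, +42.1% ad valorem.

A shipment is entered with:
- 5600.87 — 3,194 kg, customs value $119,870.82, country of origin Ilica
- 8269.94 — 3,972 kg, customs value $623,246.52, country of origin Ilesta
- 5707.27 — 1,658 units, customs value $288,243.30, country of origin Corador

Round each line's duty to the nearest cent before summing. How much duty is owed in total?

$36,667.69

Line 1 (5600.87, Ilica, 3,194 kg, $119,870.82):
Base rate for 5600.87 is $6.18/kg.
Origin Ilica qualifies under the Naron–Ilica agreement and 5600.87 is covered: preferential rate Free applies instead.
The additional-duty order on 5600.87 targets Eriia, not Ilica; it does not apply.
Duty = $119,870.82 × 0% = $0.00.
Line 2 (8269.94, Ilesta, 3,972 kg, $623,246.52):
Base rate for 8269.94 is 4.5%.
8269.94 has an FTA preferential rate, but origin Ilesta is not Ilica; base rate stands.
Duty = $623,246.52 × 4.5% = $28,046.09.
Line 3 (5707.27, Corador, 1,658 units, $288,243.30):
Base rate for 5707.27 is $5.20/unit.
Duty = 1,658 × $5.20 = $8,621.60.
Total = $0.00 + $28,046.09 + $8,621.60 = $36,667.69.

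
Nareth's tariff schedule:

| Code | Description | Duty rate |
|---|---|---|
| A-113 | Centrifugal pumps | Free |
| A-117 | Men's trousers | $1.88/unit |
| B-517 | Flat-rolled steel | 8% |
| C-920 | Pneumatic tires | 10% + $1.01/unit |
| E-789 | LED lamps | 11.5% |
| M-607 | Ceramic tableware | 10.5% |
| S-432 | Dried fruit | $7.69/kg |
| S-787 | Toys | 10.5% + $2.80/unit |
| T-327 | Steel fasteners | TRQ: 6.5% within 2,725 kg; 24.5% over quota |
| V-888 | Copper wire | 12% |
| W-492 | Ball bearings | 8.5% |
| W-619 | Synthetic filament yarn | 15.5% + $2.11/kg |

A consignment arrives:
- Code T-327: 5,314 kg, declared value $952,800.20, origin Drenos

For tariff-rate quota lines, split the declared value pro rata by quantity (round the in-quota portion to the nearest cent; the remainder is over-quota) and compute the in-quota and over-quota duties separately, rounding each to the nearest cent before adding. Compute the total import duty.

Line 1 (T-327, Drenos, 5,314 kg, $952,800.20):
Code T-327 is under a tariff-rate quota (threshold 2,725 kg). In-quota: 2,725 kg at 6.5%; over-quota: 2,589 kg at 24.5%.
Pro-rata value split: in-quota = $952,800.20 × 2,725/5,314 = $488,592.50; over-quota = $952,800.20 − $488,592.50 = $464,207.70.
In-quota duty = $488,592.50 × 6.5% = $31,758.51. Over-quota duty = $464,207.70 × 24.5% = $113,730.89.
Line duty = $31,758.51 + $113,730.89 = $145,489.40.

$145,489.40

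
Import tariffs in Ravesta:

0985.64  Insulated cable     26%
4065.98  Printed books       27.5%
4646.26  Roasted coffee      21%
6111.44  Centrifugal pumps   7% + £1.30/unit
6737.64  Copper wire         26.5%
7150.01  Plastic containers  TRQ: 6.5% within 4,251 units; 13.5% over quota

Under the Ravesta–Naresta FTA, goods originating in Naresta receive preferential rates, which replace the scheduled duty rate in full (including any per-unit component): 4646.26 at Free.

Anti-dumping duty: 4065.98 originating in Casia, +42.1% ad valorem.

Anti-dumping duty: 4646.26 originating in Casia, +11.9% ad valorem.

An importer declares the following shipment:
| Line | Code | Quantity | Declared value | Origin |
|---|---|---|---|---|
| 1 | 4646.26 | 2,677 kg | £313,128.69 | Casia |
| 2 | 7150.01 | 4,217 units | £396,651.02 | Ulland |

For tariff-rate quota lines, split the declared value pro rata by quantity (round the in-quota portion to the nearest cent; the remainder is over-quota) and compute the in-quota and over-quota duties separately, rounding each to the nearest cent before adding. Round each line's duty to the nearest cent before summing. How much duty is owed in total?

£128,801.66

Line 1 (4646.26, Casia, 2,677 kg, £313,128.69):
Base rate for 4646.26 is 21%.
4646.26 has an FTA preferential rate, but origin Casia is not Naresta; base rate stands.
Additional duty on 4646.26 from Casia: +11.9%. Applied ad valorem rate: 21% + 11.9% = 32.9%.
Duty = £313,128.69 × 32.9% = £103,019.34.
Line 2 (7150.01, Ulland, 4,217 units, £396,651.02):
Code 7150.01 is under a tariff-rate quota (threshold 4,251 units). Quantity 4,217 units is within the quota, so the in-quota rate 6.5% applies to the full value.
Duty = £396,651.02 × 6.5% = £25,782.32.
Total = £103,019.34 + £25,782.32 = £128,801.66.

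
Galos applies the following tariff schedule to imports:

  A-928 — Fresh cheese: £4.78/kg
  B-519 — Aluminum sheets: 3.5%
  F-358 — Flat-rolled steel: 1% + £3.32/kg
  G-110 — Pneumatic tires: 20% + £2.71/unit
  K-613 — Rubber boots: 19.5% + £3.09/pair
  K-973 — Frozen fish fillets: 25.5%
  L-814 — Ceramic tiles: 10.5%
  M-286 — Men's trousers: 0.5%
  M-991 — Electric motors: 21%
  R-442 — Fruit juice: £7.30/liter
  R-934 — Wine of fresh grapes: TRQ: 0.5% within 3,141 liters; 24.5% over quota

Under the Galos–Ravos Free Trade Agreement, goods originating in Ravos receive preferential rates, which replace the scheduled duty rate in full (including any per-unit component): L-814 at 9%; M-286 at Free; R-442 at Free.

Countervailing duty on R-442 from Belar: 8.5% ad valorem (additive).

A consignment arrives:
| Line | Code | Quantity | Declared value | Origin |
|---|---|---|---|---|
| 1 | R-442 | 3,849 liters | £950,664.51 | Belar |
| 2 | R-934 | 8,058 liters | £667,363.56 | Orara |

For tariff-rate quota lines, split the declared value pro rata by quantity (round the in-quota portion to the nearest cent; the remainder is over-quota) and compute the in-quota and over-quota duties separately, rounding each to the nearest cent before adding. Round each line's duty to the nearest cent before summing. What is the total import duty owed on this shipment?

£209,975.23

Line 1 (R-442, Belar, 3,849 liters, £950,664.51):
Base rate for R-442 is £7.30/liter.
R-442 has an FTA preferential rate, but origin Belar is not Ravos; base rate stands.
Additional duty on R-442 from Belar: +8.5% ad valorem. Applied ad valorem rate = 8.5%.
Duty = £950,664.51 × 8.5% + 3,849 × £7.30 = £108,904.18.
Line 2 (R-934, Orara, 8,058 liters, £667,363.56):
Code R-934 is under a tariff-rate quota (threshold 3,141 liters). In-quota: 3,141 liters at 0.5%; over-quota: 4,917 liters at 24.5%.
Pro-rata value split: in-quota = £667,363.56 × 3,141/8,058 = £260,137.62; over-quota = £667,363.56 − £260,137.62 = £407,225.94.
In-quota duty = £260,137.62 × 0.5% = £1,300.69. Over-quota duty = £407,225.94 × 24.5% = £99,770.36.
Line duty = £1,300.69 + £99,770.36 = £101,071.05.
Total = £108,904.18 + £101,071.05 = £209,975.23.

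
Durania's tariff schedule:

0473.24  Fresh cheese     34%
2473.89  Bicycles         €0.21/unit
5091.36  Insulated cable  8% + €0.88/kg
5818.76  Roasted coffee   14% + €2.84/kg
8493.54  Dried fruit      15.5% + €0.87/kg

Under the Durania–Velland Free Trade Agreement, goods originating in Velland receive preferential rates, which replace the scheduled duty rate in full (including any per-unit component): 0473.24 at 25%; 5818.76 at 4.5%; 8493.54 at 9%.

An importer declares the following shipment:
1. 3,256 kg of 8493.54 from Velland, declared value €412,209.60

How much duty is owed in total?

€37,098.86

Line 1 (8493.54, Velland, 3,256 kg, €412,209.60):
Base rate for 8493.54 is 15.5% + €0.87/kg.
Origin Velland qualifies under the Durania–Velland agreement and 8493.54 is covered: preferential rate 9% applies instead.
Duty = €412,209.60 × 9% = €37,098.86.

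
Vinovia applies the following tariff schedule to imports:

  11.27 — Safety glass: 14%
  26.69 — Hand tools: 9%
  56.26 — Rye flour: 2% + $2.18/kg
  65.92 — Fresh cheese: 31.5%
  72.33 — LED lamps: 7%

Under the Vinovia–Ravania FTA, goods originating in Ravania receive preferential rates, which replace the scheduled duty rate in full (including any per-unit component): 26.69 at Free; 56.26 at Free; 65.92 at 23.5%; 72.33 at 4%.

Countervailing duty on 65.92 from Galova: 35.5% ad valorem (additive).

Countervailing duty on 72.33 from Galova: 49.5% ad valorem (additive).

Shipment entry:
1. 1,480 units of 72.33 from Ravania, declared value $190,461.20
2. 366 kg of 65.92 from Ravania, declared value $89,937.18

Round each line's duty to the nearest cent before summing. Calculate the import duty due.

Line 1 (72.33, Ravania, 1,480 units, $190,461.20):
Base rate for 72.33 is 7%.
Origin Ravania qualifies under the Vinovia–Ravania agreement and 72.33 is covered: preferential rate 4% applies instead.
The additional-duty order on 72.33 targets Galova, not Ravania; it does not apply.
Duty = $190,461.20 × 4% = $7,618.45.
Line 2 (65.92, Ravania, 366 kg, $89,937.18):
Base rate for 65.92 is 31.5%.
Origin Ravania qualifies under the Vinovia–Ravania agreement and 65.92 is covered: preferential rate 23.5% applies instead.
The additional-duty order on 65.92 targets Galova, not Ravania; it does not apply.
Duty = $89,937.18 × 23.5% = $21,135.24.
Total = $7,618.45 + $21,135.24 = $28,753.69.

$28,753.69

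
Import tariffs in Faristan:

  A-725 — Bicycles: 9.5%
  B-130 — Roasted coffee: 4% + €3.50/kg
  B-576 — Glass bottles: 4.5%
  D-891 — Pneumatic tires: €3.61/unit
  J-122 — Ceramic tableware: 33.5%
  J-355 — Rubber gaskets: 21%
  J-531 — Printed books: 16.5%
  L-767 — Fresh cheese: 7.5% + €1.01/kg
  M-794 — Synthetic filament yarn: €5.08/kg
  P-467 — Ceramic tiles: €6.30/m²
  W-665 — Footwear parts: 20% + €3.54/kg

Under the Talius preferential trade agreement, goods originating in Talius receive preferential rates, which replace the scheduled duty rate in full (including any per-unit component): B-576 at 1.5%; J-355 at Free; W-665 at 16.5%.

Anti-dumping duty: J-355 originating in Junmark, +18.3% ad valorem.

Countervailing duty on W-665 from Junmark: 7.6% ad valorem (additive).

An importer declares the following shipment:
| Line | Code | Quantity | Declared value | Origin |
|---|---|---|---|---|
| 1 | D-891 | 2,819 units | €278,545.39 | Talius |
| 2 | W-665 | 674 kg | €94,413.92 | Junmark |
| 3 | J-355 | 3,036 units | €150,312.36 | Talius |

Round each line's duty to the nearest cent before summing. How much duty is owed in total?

Line 1 (D-891, Talius, 2,819 units, €278,545.39):
Base rate for D-891 is €3.61/unit.
Origin Talius is the FTA partner but D-891 is not on the preference list; base rate stands.
Duty = 2,819 × €3.61 = €10,176.59.
Line 2 (W-665, Junmark, 674 kg, €94,413.92):
Base rate for W-665 is 20% + €3.54/kg.
W-665 has an FTA preferential rate, but origin Junmark is not Talius; base rate stands.
Additional duty on W-665 from Junmark: +7.6%. Applied ad valorem rate: 20% + 7.6% = 27.6%.
Duty = €94,413.92 × 27.6% + 674 × €3.54 = €28,444.20.
Line 3 (J-355, Talius, 3,036 units, €150,312.36):
Base rate for J-355 is 21%.
Origin Talius qualifies under the Faristan–Talius agreement and J-355 is covered: preferential rate Free applies instead.
The additional-duty order on J-355 targets Junmark, not Talius; it does not apply.
Duty = €150,312.36 × 0% = €0.00.
Total = €10,176.59 + €28,444.20 + €0.00 = €38,620.79.

€38,620.79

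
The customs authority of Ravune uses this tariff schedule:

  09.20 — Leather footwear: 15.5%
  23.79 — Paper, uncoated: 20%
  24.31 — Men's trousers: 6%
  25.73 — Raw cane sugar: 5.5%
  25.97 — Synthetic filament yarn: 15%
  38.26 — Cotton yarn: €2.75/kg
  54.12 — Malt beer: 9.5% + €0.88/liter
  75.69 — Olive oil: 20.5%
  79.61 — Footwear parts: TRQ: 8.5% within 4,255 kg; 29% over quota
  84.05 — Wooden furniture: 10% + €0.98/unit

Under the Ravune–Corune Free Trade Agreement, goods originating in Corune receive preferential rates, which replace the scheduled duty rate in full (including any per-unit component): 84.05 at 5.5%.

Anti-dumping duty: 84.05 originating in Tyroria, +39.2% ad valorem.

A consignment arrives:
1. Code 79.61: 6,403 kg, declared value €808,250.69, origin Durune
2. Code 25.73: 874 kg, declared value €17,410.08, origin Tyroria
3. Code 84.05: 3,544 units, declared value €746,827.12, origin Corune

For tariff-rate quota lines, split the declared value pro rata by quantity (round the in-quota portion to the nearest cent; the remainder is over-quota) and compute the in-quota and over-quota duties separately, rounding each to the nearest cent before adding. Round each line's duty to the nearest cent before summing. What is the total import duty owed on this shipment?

Line 1 (79.61, Durune, 6,403 kg, €808,250.69):
Code 79.61 is under a tariff-rate quota (threshold 4,255 kg). In-quota: 4,255 kg at 8.5%; over-quota: 2,148 kg at 29%.
Pro-rata value split: in-quota = €808,250.69 × 4,255/6,403 = €537,108.65; over-quota = €808,250.69 − €537,108.65 = €271,142.04.
In-quota duty = €537,108.65 × 8.5% = €45,654.24. Over-quota duty = €271,142.04 × 29% = €78,631.19.
Line duty = €45,654.24 + €78,631.19 = €124,285.43.
Line 2 (25.73, Tyroria, 874 kg, €17,410.08):
Base rate for 25.73 is 5.5%.
Duty = €17,410.08 × 5.5% = €957.55.
Line 3 (84.05, Corune, 3,544 units, €746,827.12):
Base rate for 84.05 is 10% + €0.98/unit.
Origin Corune qualifies under the Ravune–Corune agreement and 84.05 is covered: preferential rate 5.5% applies instead.
The additional-duty order on 84.05 targets Tyroria, not Corune; it does not apply.
Duty = €746,827.12 × 5.5% = €41,075.49.
Total = €124,285.43 + €957.55 + €41,075.49 = €166,318.47.

€166,318.47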